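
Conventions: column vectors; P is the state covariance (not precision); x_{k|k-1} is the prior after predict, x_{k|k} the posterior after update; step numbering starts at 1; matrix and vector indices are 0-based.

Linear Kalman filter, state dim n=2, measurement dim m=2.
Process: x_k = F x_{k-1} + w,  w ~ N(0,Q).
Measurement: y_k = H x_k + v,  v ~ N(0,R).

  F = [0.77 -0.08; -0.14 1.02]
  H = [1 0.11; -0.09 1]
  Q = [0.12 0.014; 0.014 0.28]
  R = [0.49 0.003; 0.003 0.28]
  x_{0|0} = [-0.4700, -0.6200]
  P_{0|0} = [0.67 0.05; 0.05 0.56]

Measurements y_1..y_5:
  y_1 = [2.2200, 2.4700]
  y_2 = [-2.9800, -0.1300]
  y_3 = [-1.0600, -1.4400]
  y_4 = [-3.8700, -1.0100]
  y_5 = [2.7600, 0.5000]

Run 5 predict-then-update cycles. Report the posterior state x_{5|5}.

step 1: x^-=[-0.3123, -0.5666]  P^-=[0.5147 -0.0641; -0.0641 0.8615]  S=[1.0010 -0.0120; -0.0120 1.1572]  K=[0.5060 -0.0902; 0.0396 0.7499]  nu=[2.5946, 3.0085]  x^+=[0.7294, 1.7922]  P^+=[0.2478 -0.0014; -0.0014 0.2100]
step 2: x^-=[0.4183, 1.7259]  P^-=[0.2685 -0.0310; -0.0310 0.5037]  S=[0.7577 0.0036; 0.0036 0.7914]  K=[0.3501 -0.0713; 0.0292 0.6398]  nu=[-3.5881, -1.8183]  x^+=[-0.7085, 0.4577]  P^+=[0.1717 -0.0034; -0.0034 0.1789]
step 3: x^-=[-0.5822, 0.5661]  P^-=[0.2234 -0.0219; -0.0219 0.4705]  S=[0.7143 0.0130; 0.0130 0.7562]  K=[0.3105 -0.0608; 0.0305 0.6242]  nu=[-0.5401, -2.0585]  x^+=[-0.6246, -0.7354]  P^+=[0.1522 -0.0024; -0.0024 0.1747]
step 4: x^-=[-0.4221, -0.6626]  P^-=[0.2117 -0.0186; -0.0186 0.4654]  S=[0.7032 0.0168; 0.0168 0.7504]  K=[0.2994 -0.0568; 0.0316 0.6217]  nu=[-3.3750, -0.3854]  x^+=[-1.4109, -1.0088]  P^+=[0.1468 -0.0018; -0.0018 0.1740]
step 5: x^-=[-1.0057, -0.8314]  P^-=[0.2083 -0.0175; -0.0175 0.4644]  S=[0.7001 0.0181; 0.0181 0.7493]  K=[0.2963 -0.0555; 0.0320 0.6212]  nu=[3.8571, 1.2409]  x^+=[0.0683, 0.0629]  P^+=[0.1452 -0.0016; -0.0016 0.1739]

x_post = [0.0683, 0.0629]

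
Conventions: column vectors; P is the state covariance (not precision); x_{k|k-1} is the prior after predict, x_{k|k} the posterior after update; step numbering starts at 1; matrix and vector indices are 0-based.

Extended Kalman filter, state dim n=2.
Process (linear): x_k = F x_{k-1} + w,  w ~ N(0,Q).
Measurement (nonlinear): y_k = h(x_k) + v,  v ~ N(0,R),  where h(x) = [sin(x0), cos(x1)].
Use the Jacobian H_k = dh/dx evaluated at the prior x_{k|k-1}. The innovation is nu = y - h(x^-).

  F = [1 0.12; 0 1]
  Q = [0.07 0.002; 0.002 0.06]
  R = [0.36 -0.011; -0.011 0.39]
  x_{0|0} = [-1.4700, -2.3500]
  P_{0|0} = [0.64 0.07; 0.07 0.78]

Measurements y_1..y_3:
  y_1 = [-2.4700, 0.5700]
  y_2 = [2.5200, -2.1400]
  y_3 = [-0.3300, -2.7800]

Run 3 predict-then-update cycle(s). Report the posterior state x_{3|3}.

x_post = [-0.2981, -3.1629]

step 1: x^-=[-1.7520, -2.3500]  P^-=[0.7380 0.1656; 0.1656 0.8400]  H_jac=[-0.1802 0.0000; 0.0000 0.7115]  S=[0.3840 -0.0322; -0.0322 0.8152]  K=[-0.3354 0.1313; -0.0162 0.7325]  nu=[-1.4864, 1.2727]  x^+=[-1.0864, -1.3936]  P^+=[0.6780 0.0771; 0.0771 0.4018]
step 2: x^-=[-1.2537, -1.3936]  P^-=[0.7723 0.1274; 0.1274 0.4618]  H_jac=[0.3118 0.0000; 0.0000 0.9843]  S=[0.4351 0.0281; 0.0281 0.8374]  K=[0.5450 0.1314; 0.0564 0.5409]  nu=[3.4701, -2.3162]  x^+=[0.3331, -2.4509]  P^+=[0.6245 0.0460; 0.0460 0.2137]
step 3: x^-=[0.0390, -2.4509]  P^-=[0.7087 0.0736; 0.0736 0.2737]  H_jac=[0.9992 0.0000; 0.0000 0.6371]  S=[1.0676 0.0359; 0.0359 0.5011]  K=[0.6617 0.0462; 0.0574 0.3438]  nu=[-0.3690, -2.0092]  x^+=[-0.2981, -3.1629]  P^+=[0.2379 0.0169; 0.0169 0.2095]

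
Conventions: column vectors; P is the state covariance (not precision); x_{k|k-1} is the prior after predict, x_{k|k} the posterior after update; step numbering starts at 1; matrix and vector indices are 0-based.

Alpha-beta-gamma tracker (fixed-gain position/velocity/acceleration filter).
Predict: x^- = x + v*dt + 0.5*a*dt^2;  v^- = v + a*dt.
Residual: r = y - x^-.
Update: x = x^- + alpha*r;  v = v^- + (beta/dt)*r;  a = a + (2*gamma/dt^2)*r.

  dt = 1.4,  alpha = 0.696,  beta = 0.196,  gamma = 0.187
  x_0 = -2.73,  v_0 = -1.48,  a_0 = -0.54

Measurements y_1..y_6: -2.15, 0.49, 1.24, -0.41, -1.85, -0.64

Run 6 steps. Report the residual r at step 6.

step 1: x_pred=-5.3312  r=3.1812  x^+=-3.1171  v^+=-1.7906  a^+=0.0670
step 2: x_pred=-5.5583  r=6.0483  x^+=-1.3487  v^+=-0.8500  a^+=1.2211
step 3: x_pred=-1.3420  r=2.5820  x^+=0.4551  v^+=1.2210  a^+=1.7138
step 4: x_pred=3.8441  r=-4.2541  x^+=0.8832  v^+=3.0248  a^+=0.9021
step 5: x_pred=6.0020  r=-7.8520  x^+=0.5370  v^+=3.1885  a^+=-0.5962
step 6: x_pred=4.4166  r=-5.0566  x^+=0.8972  v^+=1.6458  a^+=-1.5611

resid = -5.0566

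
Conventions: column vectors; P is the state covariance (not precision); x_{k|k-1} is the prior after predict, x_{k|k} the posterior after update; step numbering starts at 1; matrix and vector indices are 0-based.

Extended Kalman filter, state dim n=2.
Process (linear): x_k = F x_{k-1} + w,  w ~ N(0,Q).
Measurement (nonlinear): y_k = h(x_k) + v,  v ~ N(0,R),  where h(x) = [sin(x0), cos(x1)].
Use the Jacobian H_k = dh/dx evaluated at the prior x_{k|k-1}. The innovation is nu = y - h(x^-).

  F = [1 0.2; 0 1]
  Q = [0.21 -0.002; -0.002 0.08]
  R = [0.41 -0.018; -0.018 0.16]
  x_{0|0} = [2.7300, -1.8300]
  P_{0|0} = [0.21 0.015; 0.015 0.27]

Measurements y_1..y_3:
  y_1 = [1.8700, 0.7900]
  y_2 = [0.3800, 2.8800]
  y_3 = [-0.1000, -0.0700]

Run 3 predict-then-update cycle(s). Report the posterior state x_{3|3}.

x_post = [2.6965, 0.5120]

step 1: x^-=[2.3640, -1.8300]  P^-=[0.4368 0.0670; 0.0670 0.3500]  H_jac=[-0.7126 0.0000; 0.0000 0.9666]  S=[0.6318 -0.0641; -0.0641 0.4870]  K=[-0.4857 0.0690; -0.0051 0.6940]  nu=[1.1684, 1.0463]  x^+=[1.8688, -1.1098]  P^+=[0.2812 0.0205; 0.0205 0.1150]
step 2: x^-=[1.6468, -1.1098]  P^-=[0.5040 0.0415; 0.0415 0.1950]  H_jac=[-0.0759 0.0000; 0.0000 0.8956]  S=[0.4129 -0.0208; -0.0208 0.3164]  K=[-0.0870 0.1116; 0.0203 0.5532]  nu=[-0.6171, 2.4352]  x^+=[1.9724, 0.2249]  P^+=[0.4965 0.0217; 0.0217 0.0984]
step 3: x^-=[2.0173, 0.2249]  P^-=[0.7191 0.0394; 0.0394 0.1784]  H_jac=[-0.4318 0.0000; 0.0000 -0.2230]  S=[0.5441 -0.0142; -0.0142 0.1689]  K=[-0.5733 -0.1002; -0.0375 -0.2388]  nu=[-1.0019, -1.0448]  x^+=[2.6965, 0.5120]  P^+=[0.5402 0.0256; 0.0256 0.1683]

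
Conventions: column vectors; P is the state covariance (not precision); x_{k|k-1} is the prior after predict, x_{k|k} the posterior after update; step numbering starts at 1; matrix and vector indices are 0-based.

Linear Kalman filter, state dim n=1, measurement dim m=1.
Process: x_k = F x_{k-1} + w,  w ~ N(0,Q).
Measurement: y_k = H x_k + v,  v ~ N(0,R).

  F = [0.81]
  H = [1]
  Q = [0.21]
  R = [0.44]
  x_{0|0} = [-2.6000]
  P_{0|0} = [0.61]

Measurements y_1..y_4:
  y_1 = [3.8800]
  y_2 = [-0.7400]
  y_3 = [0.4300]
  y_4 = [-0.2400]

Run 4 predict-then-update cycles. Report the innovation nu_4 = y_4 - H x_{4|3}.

innov = [-0.4871]

step 1: x^-=[-2.1060]  P^-=[0.6102]  S=[1.0502]  K=[0.5810]  nu=[5.9860]  x^+=[1.3721]  P^+=[0.2557]
step 2: x^-=[1.1114]  P^-=[0.3777]  S=[0.8177]  K=[0.4619]  nu=[-1.8514]  x^+=[0.2562]  P^+=[0.2032]
step 3: x^-=[0.2075]  P^-=[0.3434]  S=[0.7834]  K=[0.4383]  nu=[0.2225]  x^+=[0.3050]  P^+=[0.1929]
step 4: x^-=[0.2471]  P^-=[0.3365]  S=[0.7765]  K=[0.4334]  nu=[-0.4871]  x^+=[0.0360]  P^+=[0.1907]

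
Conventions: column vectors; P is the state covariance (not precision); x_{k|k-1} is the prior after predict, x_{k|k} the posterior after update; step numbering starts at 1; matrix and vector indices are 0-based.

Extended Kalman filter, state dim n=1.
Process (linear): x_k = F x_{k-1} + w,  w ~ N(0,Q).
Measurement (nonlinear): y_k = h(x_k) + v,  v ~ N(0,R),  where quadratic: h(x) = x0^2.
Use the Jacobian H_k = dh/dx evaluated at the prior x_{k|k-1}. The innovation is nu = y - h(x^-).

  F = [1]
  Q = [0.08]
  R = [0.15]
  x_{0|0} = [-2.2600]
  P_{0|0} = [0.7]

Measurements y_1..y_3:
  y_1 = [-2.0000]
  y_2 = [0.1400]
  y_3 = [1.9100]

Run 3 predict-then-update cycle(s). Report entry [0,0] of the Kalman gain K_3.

K[0,0] = -0.4483

step 1: x^-=[-2.2600]  P^-=[0.7800]  H_jac=[-4.5200]  S=[16.0857]  K=[-0.2192]  nu=[-7.1076]  x^+=[-0.7022]  P^+=[0.0073]
step 2: x^-=[-0.7022]  P^-=[0.0873]  H_jac=[-1.4044]  S=[0.3221]  K=[-0.3805]  nu=[-0.3531]  x^+=[-0.5678]  P^+=[0.0406]
step 3: x^-=[-0.5678]  P^-=[0.1206]  H_jac=[-1.1357]  S=[0.3056]  K=[-0.4483]  nu=[1.5875]  x^+=[-1.2796]  P^+=[0.0592]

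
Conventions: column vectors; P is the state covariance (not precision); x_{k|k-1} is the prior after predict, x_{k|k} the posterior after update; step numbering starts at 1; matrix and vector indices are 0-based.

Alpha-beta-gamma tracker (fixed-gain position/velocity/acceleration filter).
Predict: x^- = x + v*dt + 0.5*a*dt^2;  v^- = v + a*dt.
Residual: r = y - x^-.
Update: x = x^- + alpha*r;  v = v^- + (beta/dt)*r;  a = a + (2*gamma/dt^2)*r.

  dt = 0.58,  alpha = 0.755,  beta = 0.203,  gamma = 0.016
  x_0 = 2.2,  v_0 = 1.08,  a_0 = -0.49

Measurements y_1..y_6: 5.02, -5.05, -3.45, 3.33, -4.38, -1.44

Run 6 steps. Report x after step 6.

step 1: x_pred=2.7440  r=2.2760  x^+=4.4624  v^+=1.5924  a^+=-0.2735
step 2: x_pred=5.3400  r=-10.3900  x^+=-2.5045  v^+=-2.2027  a^+=-1.2618
step 3: x_pred=-3.9943  r=0.5443  x^+=-3.5833  v^+=-2.7441  a^+=-1.2101
step 4: x_pred=-5.3784  r=8.7084  x^+=1.1964  v^+=-0.3980  a^+=-0.3817
step 5: x_pred=0.9014  r=-5.2814  x^+=-3.0861  v^+=-2.4678  a^+=-0.8841
step 6: x_pred=-4.6661  r=3.2261  x^+=-2.2304  v^+=-1.8515  a^+=-0.5772

x_post = -2.2304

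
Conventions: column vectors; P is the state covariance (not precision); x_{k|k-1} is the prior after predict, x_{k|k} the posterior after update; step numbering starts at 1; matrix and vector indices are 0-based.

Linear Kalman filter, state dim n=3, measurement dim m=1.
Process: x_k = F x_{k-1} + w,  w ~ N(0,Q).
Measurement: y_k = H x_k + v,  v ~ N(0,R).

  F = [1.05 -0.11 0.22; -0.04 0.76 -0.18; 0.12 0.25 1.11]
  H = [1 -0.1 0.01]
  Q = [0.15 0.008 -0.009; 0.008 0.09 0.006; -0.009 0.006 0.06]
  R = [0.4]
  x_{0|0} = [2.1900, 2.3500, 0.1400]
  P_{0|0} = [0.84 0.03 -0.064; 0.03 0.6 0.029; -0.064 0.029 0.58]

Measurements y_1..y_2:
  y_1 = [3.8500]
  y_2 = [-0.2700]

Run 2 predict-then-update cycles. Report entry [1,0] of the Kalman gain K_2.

step 1: x^-=[2.0718, 1.6732, 1.0057]  P^-=[1.0735 -0.0583 0.1512; -0.0583 0.4460 0.0299; 0.1512 0.0299 0.8251]  S=[1.4927]  K=[0.7241; -0.0687; 0.1048]  nu=[1.9355]  x^+=[3.4733, 1.5402, 1.2086]  P^+=[0.2909 0.0160 0.0379; 0.0160 0.4390 0.0407; 0.0379 0.0407 0.8087]
step 2: x^-=[3.7434, 0.8141, 2.1434]  P^-=[0.5270 -0.0600 0.2595; -0.0600 0.3587 -0.0423; 0.2595 -0.0423 1.1216]  S=[0.9480]  K=[0.5650; -0.1016; 0.2900]  nu=[-3.9534]  x^+=[1.5098, 1.2156, 0.9967]  P^+=[0.2244 -0.0056 0.1042; -0.0056 0.3489 -0.0144; 0.1042 -0.0144 1.0418]

K[1,0] = -0.1016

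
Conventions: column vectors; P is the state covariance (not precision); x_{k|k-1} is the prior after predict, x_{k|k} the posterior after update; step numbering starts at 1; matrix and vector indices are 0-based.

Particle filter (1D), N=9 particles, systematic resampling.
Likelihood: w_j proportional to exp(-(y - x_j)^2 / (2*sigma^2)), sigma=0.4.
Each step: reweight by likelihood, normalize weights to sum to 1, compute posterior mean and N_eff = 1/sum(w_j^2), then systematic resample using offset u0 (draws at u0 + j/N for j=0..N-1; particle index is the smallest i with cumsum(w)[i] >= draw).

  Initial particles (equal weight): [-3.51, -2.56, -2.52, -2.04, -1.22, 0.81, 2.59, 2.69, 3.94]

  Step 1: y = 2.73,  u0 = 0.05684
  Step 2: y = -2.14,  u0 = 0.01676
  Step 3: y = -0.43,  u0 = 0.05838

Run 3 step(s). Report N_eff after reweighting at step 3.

step 1: w=[0.0000, 0.0000, 0.0000, 0.0000, 0.0000, 0.0000, 0.4834, 0.5113, 0.0053]  mean=2.6483  Neff=2.0197  idx=[6, 6, 6, 6, 7, 7, 7, 7, 7]
step 2: w=[0.2352, 0.2352, 0.2352, 0.2352, 0.0119, 0.0119, 0.0119, 0.0119, 0.0119]  mean=2.5959  Neff=4.5057  idx=[0, 0, 1, 1, 1, 2, 2, 3, 3]
step 3: w=[0.1111, 0.1111, 0.1111, 0.1111, 0.1111, 0.1111, 0.1111, 0.1111, 0.1111]  mean=2.5900  Neff=9.0000  idx=[0, 1, 2, 3, 4, 5, 6, 7, 8]

N_eff = 9.0000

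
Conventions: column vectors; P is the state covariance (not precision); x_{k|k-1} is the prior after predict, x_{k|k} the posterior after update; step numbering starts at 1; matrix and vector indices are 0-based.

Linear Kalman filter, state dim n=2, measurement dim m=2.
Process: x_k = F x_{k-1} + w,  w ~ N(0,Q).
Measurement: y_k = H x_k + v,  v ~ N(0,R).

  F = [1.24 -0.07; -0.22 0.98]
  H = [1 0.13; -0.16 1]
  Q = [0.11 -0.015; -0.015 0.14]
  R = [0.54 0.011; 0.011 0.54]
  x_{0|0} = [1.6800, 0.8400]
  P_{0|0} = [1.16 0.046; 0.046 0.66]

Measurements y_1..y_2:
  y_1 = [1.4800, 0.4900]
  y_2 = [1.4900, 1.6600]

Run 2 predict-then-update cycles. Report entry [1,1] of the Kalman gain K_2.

K[1,1] = 0.4562

step 1: x^-=[2.0244, 0.4536]  P^-=[1.8889 -0.3201; -0.3201 0.8102]  S=[2.3593 -0.4994; -0.4994 1.5010]  K=[0.7479 -0.1658; 0.0327 0.5848]  nu=[-0.6034, 0.3603]  x^+=[1.5134, 0.6446]  P^+=[0.4042 -0.0166; -0.0166 0.3135]
step 2: x^-=[1.8315, 0.2987]  P^-=[0.7359 -0.1673; -0.1673 0.4678]  S=[1.2403 -0.2097; -0.2097 1.0802]  K=[0.5492 -0.1572; -0.0087 0.4562]  nu=[-0.3804, 1.6543]  x^+=[1.3625, 1.0567]  P^+=[0.2989 -0.0310; -0.0310 0.2413]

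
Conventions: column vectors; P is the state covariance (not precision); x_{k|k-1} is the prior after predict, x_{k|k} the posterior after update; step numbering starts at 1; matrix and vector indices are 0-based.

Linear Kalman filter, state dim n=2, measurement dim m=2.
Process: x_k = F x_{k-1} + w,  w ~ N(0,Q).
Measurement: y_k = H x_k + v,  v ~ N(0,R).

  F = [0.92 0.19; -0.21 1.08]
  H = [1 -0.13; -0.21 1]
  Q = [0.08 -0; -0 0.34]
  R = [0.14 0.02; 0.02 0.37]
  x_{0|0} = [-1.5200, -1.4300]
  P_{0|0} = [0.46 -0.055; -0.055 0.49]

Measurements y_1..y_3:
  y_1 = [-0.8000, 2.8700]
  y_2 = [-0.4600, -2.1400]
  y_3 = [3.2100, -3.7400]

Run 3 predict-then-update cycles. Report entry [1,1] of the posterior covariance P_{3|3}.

step 1: x^-=[-1.6701, -1.2252]  P^-=[0.4678 -0.0408; -0.0408 0.9568]  S=[0.6346 -0.2445; -0.2445 1.3645]  K=[0.7587 0.0341; 0.0132 0.7098]  nu=[0.7108, 3.7445]  x^+=[-1.0033, 1.4421]  P^+=[0.1136 0.0516; 0.0516 0.2737]
step 2: x^-=[-0.6490, 1.7682]  P^-=[0.2041 0.0835; 0.0835 0.6409]  S=[0.3332 -0.0204; -0.0204 0.9848]  K=[0.5832 0.0533; 0.0393 0.6338]  nu=[0.4189, -4.0445]  x^+=[-0.6204, -0.7786]  P^+=[0.0892 0.0501; 0.0501 0.2458]
step 3: x^-=[-0.7187, -0.7106]  P^-=[0.1819 0.0810; 0.0810 0.6079]  S=[0.3111 -0.0140; -0.0140 0.9519]  K=[0.5533 0.0531; 0.0344 0.6213]  nu=[3.8363, -3.1803]  x^+=[1.2348, -2.5546]  P^+=[0.0848 0.0485; 0.0485 0.2407]

P_post[1,1] = 0.2407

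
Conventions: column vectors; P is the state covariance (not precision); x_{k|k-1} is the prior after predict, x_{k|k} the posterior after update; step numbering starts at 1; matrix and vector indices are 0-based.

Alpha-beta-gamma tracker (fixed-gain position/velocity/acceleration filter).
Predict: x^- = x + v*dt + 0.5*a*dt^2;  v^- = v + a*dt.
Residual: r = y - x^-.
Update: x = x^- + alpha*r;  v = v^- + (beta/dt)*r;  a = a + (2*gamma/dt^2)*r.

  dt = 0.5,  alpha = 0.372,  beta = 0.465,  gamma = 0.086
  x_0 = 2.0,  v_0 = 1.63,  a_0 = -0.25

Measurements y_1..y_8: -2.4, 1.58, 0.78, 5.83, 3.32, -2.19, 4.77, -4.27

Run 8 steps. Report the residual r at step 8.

resid = -7.3731

step 1: x_pred=2.7837  r=-5.1837  x^+=0.8554  v^+=-3.3159  a^+=-3.8164
step 2: x_pred=-1.2796  r=2.8596  x^+=-0.2158  v^+=-2.5647  a^+=-1.8490
step 3: x_pred=-1.7293  r=2.5093  x^+=-0.7958  v^+=-1.1555  a^+=-0.1226
step 4: x_pred=-1.3889  r=7.2189  x^+=1.2965  v^+=5.4968  a^+=4.8440
step 5: x_pred=4.6504  r=-1.3304  x^+=4.1555  v^+=6.6815  a^+=3.9287
step 6: x_pred=7.9873  r=-10.1773  x^+=4.2014  v^+=-0.8191  a^+=-3.0733
step 7: x_pred=3.4077  r=1.3623  x^+=3.9145  v^+=-1.0887  a^+=-2.1360
step 8: x_pred=3.1031  r=-7.3731  x^+=0.3603  v^+=-9.0137  a^+=-7.2087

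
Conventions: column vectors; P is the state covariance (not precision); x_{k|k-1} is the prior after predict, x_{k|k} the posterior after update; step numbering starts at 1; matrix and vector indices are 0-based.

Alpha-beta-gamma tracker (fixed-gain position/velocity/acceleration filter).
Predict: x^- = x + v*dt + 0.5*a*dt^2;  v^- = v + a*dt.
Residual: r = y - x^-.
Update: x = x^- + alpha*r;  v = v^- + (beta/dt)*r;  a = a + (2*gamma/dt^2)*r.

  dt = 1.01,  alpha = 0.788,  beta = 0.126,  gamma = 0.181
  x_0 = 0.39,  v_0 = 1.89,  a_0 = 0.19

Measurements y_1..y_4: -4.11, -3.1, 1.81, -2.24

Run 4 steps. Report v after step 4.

v_post = -2.3109

step 1: x_pred=2.3958  r=-6.5058  x^+=-2.7308  v^+=1.2703  a^+=-2.1187
step 2: x_pred=-2.5284  r=-0.5716  x^+=-2.9788  v^+=-0.9409  a^+=-2.3215
step 3: x_pred=-5.1132  r=6.9232  x^+=0.3423  v^+=-2.4220  a^+=0.1353
step 4: x_pred=-2.0349  r=-0.2051  x^+=-2.1965  v^+=-2.3109  a^+=0.0625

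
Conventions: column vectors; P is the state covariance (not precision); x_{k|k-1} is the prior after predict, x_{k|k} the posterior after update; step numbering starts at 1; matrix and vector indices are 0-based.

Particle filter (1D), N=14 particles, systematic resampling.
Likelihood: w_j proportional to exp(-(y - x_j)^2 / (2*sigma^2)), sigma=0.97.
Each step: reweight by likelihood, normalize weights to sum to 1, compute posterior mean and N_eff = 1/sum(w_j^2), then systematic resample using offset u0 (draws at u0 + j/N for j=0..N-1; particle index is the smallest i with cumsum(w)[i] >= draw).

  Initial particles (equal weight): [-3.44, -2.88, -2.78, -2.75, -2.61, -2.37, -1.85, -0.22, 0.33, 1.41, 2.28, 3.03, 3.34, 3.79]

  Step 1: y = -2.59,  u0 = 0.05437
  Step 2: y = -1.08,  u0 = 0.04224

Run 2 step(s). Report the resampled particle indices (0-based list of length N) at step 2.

step 1: w=[0.1066, 0.1497, 0.1536, 0.1544, 0.1565, 0.1526, 0.1170, 0.0079, 0.0017, 0.0000, 0.0000, 0.0000, 0.0000, 0.0000]  mean=-2.6371  Neff=7.0064  idx=[0, 1, 1, 2, 2, 3, 3, 3, 4, 4, 5, 5, 6, 6]
step 2: w=[0.0118, 0.0408, 0.0408, 0.0491, 0.0491, 0.0518, 0.0518, 0.0518, 0.0658, 0.0658, 0.0942, 0.0942, 0.1665, 0.1665]  mean=-2.3820  Neff=10.1853  idx=[1, 3, 4, 6, 7, 8, 9, 10, 11, 12, 12, 12, 13, 13]

resampled_idx = [1, 3, 4, 6, 7, 8, 9, 10, 11, 12, 12, 12, 13, 13]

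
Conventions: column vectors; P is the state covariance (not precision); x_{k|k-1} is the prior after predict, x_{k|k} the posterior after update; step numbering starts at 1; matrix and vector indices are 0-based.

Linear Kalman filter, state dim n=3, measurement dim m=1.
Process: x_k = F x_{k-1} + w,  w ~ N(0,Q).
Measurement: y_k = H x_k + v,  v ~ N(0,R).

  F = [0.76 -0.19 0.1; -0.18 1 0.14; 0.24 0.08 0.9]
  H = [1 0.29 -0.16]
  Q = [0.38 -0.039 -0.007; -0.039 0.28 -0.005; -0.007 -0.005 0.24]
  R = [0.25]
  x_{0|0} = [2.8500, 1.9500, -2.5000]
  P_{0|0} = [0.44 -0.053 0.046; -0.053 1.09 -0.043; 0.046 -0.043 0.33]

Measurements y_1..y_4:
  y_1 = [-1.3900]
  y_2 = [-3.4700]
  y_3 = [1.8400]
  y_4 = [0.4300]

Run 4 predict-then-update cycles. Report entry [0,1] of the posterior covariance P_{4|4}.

step 1: x^-=[1.5455, 1.0870, -1.4100]  P^-=[0.7007 -0.3429 0.1252; -0.3429 1.3954 0.0477; 0.1252 0.0477 0.5513]  S=[0.8389]  K=[0.6929; 0.0646; 0.0606]  nu=[-3.4763]  x^+=[-0.8634, 0.8624, -1.6205]  P^+=[0.2979 -0.3804 0.0900; -0.3804 1.3919 0.0444; 0.0900 0.0444 0.5482]
step 2: x^-=[-0.9821, 0.7910, -1.5967]  P^-=[0.7297 -0.6275 0.1262; -0.6275 1.8372 0.1057; 0.1262 0.1057 0.7408]  S=[0.7390]  K=[0.7138; -0.1510; 0.0518]  nu=[-2.9728]  x^+=[-3.1040, 1.2398, -1.7508]  P^+=[0.3531 -0.5478 0.0988; -0.5478 1.8204 0.1115; 0.0988 0.1115 0.7388]
step 3: x^-=[-2.7697, 1.5534, -2.2215]  P^-=[0.8261 -0.8410 0.1397; -0.8410 2.3497 0.1838; 0.1397 0.1838 0.9081]  S=[0.7474]  K=[0.7490; -0.2528; 0.0638]  nu=[3.8038]  x^+=[0.0795, 0.5917, -1.9787]  P^+=[0.4067 -0.6994 0.1040; -0.6994 2.3019 0.1958; 0.1040 0.1958 0.9051]
step 4: x^-=[-0.2499, 0.3004, -1.7144]  P^-=[0.9174 -1.0513 0.1447; -1.0513 2.9142 0.2829; 0.1447 0.2829 1.0575]  S=[0.7573]  K=[0.7783; -0.3320; 0.0760]  nu=[0.3185]  x^+=[-0.0020, 0.1946, -1.6902]  P^+=[0.4587 -0.8556 0.0999; -0.8556 2.8308 0.3020; 0.0999 0.3020 1.0531]

P_post[0,1] = -0.8556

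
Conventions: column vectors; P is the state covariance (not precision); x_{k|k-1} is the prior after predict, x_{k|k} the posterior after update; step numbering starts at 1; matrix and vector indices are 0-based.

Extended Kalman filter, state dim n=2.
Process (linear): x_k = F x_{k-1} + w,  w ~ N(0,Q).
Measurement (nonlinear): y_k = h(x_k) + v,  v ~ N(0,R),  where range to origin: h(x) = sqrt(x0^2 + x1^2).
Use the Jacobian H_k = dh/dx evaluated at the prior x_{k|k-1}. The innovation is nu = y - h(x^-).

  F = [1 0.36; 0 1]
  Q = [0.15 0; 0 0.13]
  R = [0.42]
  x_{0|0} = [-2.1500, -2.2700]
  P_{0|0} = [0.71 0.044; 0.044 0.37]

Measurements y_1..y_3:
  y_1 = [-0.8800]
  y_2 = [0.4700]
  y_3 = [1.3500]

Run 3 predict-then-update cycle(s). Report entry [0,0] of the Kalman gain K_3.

K[0,0] = -0.4103

step 1: x^-=[-2.9672, -2.2700]  P^-=[0.9396 0.1772; 0.1772 0.5000]  H_jac=[-0.7942 -0.6076]  S=[1.3684]  K=[-0.6241; -0.3249]  nu=[-4.6159]  x^+=[-0.0865, -0.7704]  P^+=[0.4067 -0.1002; -0.1002 0.3556]
step 2: x^-=[-0.3638, -0.7704]  P^-=[0.5306 0.0278; 0.0278 0.4856]  H_jac=[-0.4271 -0.9042]  S=[0.9352]  K=[-0.2691; -0.4822]  nu=[-0.3820]  x^+=[-0.2610, -0.5862]  P^+=[0.4629 -0.0936; -0.0936 0.2682]
step 3: x^-=[-0.4721, -0.5862]  P^-=[0.5802 0.0029; 0.0029 0.3982]  H_jac=[-0.6272 -0.7789]  S=[0.8927]  K=[-0.4103; -0.3495]  nu=[0.5973]  x^+=[-0.7171, -0.7950]  P^+=[0.4300 -0.1250; -0.1250 0.2891]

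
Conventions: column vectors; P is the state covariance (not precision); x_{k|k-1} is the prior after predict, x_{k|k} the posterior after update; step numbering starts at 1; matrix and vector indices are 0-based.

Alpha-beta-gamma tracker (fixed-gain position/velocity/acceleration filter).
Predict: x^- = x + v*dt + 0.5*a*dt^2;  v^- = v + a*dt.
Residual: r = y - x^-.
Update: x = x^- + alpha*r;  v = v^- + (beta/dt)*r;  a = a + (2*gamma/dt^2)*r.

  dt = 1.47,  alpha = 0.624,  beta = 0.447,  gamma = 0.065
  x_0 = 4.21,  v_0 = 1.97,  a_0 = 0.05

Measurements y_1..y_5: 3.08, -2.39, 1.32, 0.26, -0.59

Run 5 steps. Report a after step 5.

step 1: x_pred=7.1599  r=-4.0799  x^+=4.6141  v^+=0.8029  a^+=-0.1954
step 2: x_pred=5.5831  r=-7.9731  x^+=0.6079  v^+=-1.9089  a^+=-0.6751
step 3: x_pred=-2.9276  r=4.2476  x^+=-0.2771  v^+=-1.6097  a^+=-0.4196
step 4: x_pred=-3.0967  r=3.3567  x^+=-1.0021  v^+=-1.2058  a^+=-0.2176
step 5: x_pred=-3.0097  r=2.4197  x^+=-1.4998  v^+=-0.7899  a^+=-0.0721

a_post = -0.0721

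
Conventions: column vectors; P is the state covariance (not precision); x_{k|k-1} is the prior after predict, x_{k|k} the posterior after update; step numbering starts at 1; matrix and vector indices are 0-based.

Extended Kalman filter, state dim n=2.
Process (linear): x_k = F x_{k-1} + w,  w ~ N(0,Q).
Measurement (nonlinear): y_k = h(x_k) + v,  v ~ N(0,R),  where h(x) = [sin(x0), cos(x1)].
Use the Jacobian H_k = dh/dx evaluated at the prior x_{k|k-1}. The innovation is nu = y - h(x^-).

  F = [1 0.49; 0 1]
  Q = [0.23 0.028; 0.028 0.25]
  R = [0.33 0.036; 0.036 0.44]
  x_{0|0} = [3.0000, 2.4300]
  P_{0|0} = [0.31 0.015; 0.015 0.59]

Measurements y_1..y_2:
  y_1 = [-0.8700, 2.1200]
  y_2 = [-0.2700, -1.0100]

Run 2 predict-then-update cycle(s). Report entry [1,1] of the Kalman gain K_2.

step 1: x^-=[4.1907, 2.4300]  P^-=[0.6964 0.3321; 0.3321 0.8400]  H_jac=[-0.4983 0.0000; 0.0000 -0.6530]  S=[0.5029 0.1441; 0.1441 0.7982]  K=[-0.6455 -0.1552; -0.1394 -0.6621]  nu=[-0.0030, 2.8773]  x^+=[3.7462, 0.5255]  P^+=[0.4387 0.1401; 0.1401 0.4538]
step 2: x^-=[4.0036, 0.5255]  P^-=[0.9150 0.3905; 0.3905 0.7038]  H_jac=[-0.6509 0.0000; 0.0000 -0.5016]  S=[0.7176 0.1635; 0.1635 0.6171]  K=[-0.8062 -0.1038; -0.2382 -0.5090]  nu=[0.4892, -1.8751]  x^+=[3.8039, 1.3633]  P^+=[0.4145 0.1489; 0.1489 0.4635]

K[1,1] = -0.5090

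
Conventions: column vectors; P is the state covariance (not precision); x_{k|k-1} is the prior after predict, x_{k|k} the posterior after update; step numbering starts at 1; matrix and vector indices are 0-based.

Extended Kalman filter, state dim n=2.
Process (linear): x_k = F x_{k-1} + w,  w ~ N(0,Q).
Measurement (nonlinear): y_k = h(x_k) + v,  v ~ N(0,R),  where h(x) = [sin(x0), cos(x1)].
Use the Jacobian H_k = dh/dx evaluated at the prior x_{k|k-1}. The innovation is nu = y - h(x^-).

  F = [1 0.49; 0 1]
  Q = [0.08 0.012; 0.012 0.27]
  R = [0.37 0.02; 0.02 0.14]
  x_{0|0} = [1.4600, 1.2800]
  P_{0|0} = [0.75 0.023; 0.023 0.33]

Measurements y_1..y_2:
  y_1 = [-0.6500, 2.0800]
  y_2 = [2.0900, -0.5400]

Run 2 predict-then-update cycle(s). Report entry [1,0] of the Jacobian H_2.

H_jac[1,0] = 0.0000

step 1: x^-=[2.0872, 1.2800]  P^-=[0.9318 0.1967; 0.1967 0.6000]  H_jac=[-0.4938 0.0000; 0.0000 -0.9580]  S=[0.5972 0.1130; 0.1130 0.6907]  K=[-0.7418 -0.1514; -0.0053 -0.8314]  nu=[-1.5196, 1.7933]  x^+=[2.9428, -0.2029]  P^+=[0.5620 0.0376; 0.0376 0.1216]
step 2: x^-=[2.8434, -0.2029]  P^-=[0.7080 0.1092; 0.1092 0.3916]  H_jac=[-0.9559 0.0000; 0.0000 0.2015]  S=[1.0169 -0.0010; -0.0010 0.1559]  K=[-0.6654 0.1367; -0.1021 0.5055]  nu=[1.7962, -1.5195]  x^+=[1.4405, -1.1545]  P^+=[0.2547 0.0290; 0.0290 0.3410]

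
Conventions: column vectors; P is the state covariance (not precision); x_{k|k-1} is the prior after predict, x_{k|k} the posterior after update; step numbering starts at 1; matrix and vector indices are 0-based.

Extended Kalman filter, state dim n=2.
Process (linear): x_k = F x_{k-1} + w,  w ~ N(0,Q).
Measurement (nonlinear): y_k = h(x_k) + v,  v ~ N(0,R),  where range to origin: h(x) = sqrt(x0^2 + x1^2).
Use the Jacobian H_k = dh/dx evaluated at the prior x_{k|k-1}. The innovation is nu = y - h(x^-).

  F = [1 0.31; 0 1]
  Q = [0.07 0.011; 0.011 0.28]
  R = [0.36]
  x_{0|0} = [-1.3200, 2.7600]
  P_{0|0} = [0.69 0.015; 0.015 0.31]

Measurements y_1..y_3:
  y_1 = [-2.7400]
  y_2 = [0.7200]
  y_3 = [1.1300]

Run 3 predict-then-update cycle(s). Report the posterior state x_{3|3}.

x_post = [-0.7750, -0.6797]

step 1: x^-=[-0.4644, 2.7600]  P^-=[0.7991 0.1221; 0.1221 0.5900]  H_jac=[-0.1659 0.9861]  S=[0.9158]  K=[-0.0133; 0.6132]  nu=[-5.5388]  x^+=[-0.3907, -0.6364]  P^+=[0.7989 0.1296; 0.1296 0.2457]
step 2: x^-=[-0.5880, -0.6364]  P^-=[0.9729 0.2167; 0.2167 0.5257]  H_jac=[-0.6786 -0.7345]  S=[1.3077]  K=[-0.6266; -0.4077]  nu=[-0.1464]  x^+=[-0.4962, -0.5767]  P^+=[0.4594 -0.1174; -0.1174 0.3083]
step 3: x^-=[-0.6750, -0.5767]  P^-=[0.4863 -0.0108; -0.0108 0.5883]  H_jac=[-0.7603 -0.6495]  S=[0.8787]  K=[-0.4128; -0.4255]  nu=[0.2422]  x^+=[-0.7750, -0.6797]  P^+=[0.3365 -0.1651; -0.1651 0.4292]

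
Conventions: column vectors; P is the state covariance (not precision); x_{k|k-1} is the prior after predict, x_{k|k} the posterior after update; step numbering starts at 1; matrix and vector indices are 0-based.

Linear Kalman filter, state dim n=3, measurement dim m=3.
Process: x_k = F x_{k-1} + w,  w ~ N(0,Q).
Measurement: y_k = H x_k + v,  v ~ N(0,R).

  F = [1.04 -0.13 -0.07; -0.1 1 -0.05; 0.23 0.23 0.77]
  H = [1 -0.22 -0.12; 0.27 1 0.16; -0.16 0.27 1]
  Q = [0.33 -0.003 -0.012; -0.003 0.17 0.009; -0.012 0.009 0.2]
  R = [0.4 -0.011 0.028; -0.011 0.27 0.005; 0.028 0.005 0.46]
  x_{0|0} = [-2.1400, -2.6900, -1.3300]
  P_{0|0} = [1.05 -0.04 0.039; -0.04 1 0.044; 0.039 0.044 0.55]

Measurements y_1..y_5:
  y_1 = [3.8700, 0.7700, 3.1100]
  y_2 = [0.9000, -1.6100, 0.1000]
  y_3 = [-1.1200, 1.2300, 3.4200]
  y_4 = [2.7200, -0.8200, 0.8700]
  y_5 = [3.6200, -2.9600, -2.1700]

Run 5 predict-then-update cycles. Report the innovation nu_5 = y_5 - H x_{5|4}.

step 1: x^-=[-1.7828, -2.4095, -2.1350]  P^-=[1.4912 -0.2869 0.1967; -0.2869 1.1859 0.2153; 0.1967 0.2153 0.6597]  S=[2.0485 -0.1601 -0.3016; -0.1601 1.5124 0.6640; -0.3016 0.6640 1.3224]  K=[0.7603 0.1813 -0.0079; -0.2196 0.7201 0.0280; 0.1146 0.0257 0.5322]  nu=[4.8665, 4.0025, 5.6103]  x^+=[2.5984, -0.4391, 1.5120]  P^+=[0.2999 -0.0534 0.0810; -0.0534 0.2206 -0.0578; 0.0810 -0.0578 0.2767]
step 2: x^-=[2.6535, -0.7746, 1.6608]  P^-=[0.6610 -0.1181 0.0973; -0.1181 0.4116 -0.0198; 0.0973 -0.0198 0.3942]  S=[1.1142 -0.0262 -0.0814; -0.0262 0.6782 0.1640; -0.0814 0.1640 0.8694]  K=[0.6082 0.1393 -0.0158; -0.1717 0.5468 0.0075; 0.0807 -0.0001 0.4369]  nu=[-1.7246, -1.8176, -0.9271]  x^+=[1.3659, -1.4792, 1.1167]  P^+=[0.2390 -0.0434 0.0604; -0.0434 0.1695 -0.0513; 0.0604 -0.0513 0.2267]
step 3: x^-=[1.5347, -1.6717, 0.8338]  P^-=[0.5945 -0.0942 0.0722; -0.0942 0.3568 -0.0195; 0.0722 -0.0195 0.3547]  S=[1.0400 -0.0122 -0.0811; -0.0122 0.6284 0.1379; -0.0811 0.1379 0.8304]  K=[0.5830 0.1406 -0.0246; -0.1570 0.5173 0.0094; 0.0649 0.0009 0.4130]  nu=[-2.9224, 2.3539, 3.2831]  x^+=[0.0811, 0.0359, 2.0025]  P^+=[0.2288 -0.0388 0.0528; -0.0388 0.1594 -0.0467; 0.0528 -0.0467 0.2129]
step 4: x^-=[-0.0605, -0.0723, 1.5688]  P^-=[0.5831 -0.0870 0.0652; -0.0870 0.3452 -0.0159; 0.0652 -0.0159 0.3448]  S=[1.0266 -0.0072 -0.0833; -0.0072 0.6201 0.1351; -0.0833 0.1351 0.8229]  K=[0.5778 0.1431 -0.0277; -0.1524 0.5104 0.0116; 0.0596 0.0038 0.4065]  nu=[2.9529, -0.9824, -0.6890]  x^+=[1.5241, -1.0316, 1.4610]  P^+=[0.2267 -0.0371 0.0504; -0.0371 0.1567 -0.0446; 0.0504 -0.0446 0.2088]
step 5: x^-=[1.6169, -1.2571, 1.2383]  P^-=[0.5807 -0.0847 0.0633; -0.0847 0.3419 -0.0142; 0.0633 -0.0142 0.3422]  S=[1.0235 -0.0054 -0.0841; -0.0054 0.6181 0.1350; -0.0841 0.1350 0.8214]  K=[0.5766 0.1443 -0.0286; -0.1509 0.5083 0.0126; 0.0580 0.0054 0.4047]  nu=[1.8751, -2.3376, -2.8102]  x^+=[2.4413, -2.7637, 0.1973]  P^+=[0.2262 -0.0366 0.0497; -0.0366 0.1558 -0.0438; 0.0497 -0.0438 0.2076]

innov = [1.8751, -2.3376, -2.8102]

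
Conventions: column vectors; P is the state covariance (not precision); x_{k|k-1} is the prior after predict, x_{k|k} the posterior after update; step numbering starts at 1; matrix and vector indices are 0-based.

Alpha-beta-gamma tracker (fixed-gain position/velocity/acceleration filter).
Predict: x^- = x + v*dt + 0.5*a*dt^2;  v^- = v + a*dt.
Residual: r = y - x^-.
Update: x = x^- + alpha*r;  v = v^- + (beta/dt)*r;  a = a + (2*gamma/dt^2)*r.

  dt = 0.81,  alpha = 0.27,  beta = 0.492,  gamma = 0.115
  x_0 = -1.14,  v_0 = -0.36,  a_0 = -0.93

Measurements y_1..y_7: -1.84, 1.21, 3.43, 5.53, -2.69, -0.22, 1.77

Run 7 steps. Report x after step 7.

x_post = 0.0401

step 1: x_pred=-1.7367  r=-0.1033  x^+=-1.7646  v^+=-1.1761  a^+=-0.9662
step 2: x_pred=-3.0342  r=4.2442  x^+=-1.8882  v^+=0.6192  a^+=0.5216
step 3: x_pred=-1.2155  r=4.6455  x^+=0.0388  v^+=3.8635  a^+=2.1501
step 4: x_pred=3.8735  r=1.6565  x^+=4.3208  v^+=6.6112  a^+=2.7308
step 5: x_pred=10.5717  r=-13.2617  x^+=6.9910  v^+=0.7679  a^+=-1.9182
step 6: x_pred=6.9838  r=-7.2038  x^+=5.0388  v^+=-5.1614  a^+=-4.4435
step 7: x_pred=-0.5997  r=2.3697  x^+=0.0401  v^+=-7.3213  a^+=-3.6128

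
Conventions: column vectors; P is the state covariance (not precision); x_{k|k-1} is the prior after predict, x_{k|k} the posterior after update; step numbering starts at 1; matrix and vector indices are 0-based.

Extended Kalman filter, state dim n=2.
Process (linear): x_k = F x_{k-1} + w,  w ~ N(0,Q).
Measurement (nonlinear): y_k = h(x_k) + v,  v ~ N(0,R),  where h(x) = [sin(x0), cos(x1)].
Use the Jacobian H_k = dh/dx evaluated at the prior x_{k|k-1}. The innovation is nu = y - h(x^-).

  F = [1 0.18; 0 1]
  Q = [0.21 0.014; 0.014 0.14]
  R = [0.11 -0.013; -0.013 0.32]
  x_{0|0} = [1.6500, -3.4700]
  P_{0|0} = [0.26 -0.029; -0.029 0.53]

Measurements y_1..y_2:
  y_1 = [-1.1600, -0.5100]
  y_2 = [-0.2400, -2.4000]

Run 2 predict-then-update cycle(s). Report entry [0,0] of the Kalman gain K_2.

K[0,0] = -0.7127

step 1: x^-=[1.0254, -3.4700]  P^-=[0.4767 0.0804; 0.0804 0.6700]  H_jac=[0.5188 0.0000; 0.0000 -0.3225]  S=[0.2383 -0.0265; -0.0265 0.3897]  K=[1.0383 0.0039; 0.1143 -0.5468]  nu=[-2.0149, 0.4366]  x^+=[-1.0649, -3.9391]  P^+=[0.2201 0.0379; 0.0379 0.5471]
step 2: x^-=[-1.7739, -3.9391]  P^-=[0.4614 0.1504; 0.1504 0.6871]  H_jac=[-0.2018 0.0000; 0.0000 -0.7156]  S=[0.1288 0.0087; 0.0087 0.6718]  K=[-0.7127 -0.1510; -0.1863 -0.7294]  nu=[0.7394, -1.7015]  x^+=[-2.0441, -2.8357]  P^+=[0.3788 0.0546; 0.0546 0.3228]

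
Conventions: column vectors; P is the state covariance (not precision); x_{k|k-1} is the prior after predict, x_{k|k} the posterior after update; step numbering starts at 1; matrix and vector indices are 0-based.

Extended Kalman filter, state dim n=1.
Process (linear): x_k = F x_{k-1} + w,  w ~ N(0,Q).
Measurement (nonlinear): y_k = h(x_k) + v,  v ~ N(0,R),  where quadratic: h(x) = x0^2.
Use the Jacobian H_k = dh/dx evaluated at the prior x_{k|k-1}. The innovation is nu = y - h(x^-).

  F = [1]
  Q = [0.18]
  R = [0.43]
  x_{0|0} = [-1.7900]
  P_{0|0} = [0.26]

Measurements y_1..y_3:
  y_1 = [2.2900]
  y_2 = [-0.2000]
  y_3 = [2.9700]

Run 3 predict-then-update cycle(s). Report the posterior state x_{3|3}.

x_post = [-1.6360]

step 1: x^-=[-1.7900]  P^-=[0.4400]  H_jac=[-3.5800]  S=[6.0692]  K=[-0.2595]  nu=[-0.9141]  x^+=[-1.5528]  P^+=[0.0312]
step 2: x^-=[-1.5528]  P^-=[0.2112]  H_jac=[-3.1055]  S=[2.4666]  K=[-0.2659]  nu=[-2.6110]  x^+=[-0.8585]  P^+=[0.0368]
step 3: x^-=[-0.8585]  P^-=[0.2168]  H_jac=[-1.7171]  S=[1.0693]  K=[-0.3482]  nu=[2.2329]  x^+=[-1.6360]  P^+=[0.0872]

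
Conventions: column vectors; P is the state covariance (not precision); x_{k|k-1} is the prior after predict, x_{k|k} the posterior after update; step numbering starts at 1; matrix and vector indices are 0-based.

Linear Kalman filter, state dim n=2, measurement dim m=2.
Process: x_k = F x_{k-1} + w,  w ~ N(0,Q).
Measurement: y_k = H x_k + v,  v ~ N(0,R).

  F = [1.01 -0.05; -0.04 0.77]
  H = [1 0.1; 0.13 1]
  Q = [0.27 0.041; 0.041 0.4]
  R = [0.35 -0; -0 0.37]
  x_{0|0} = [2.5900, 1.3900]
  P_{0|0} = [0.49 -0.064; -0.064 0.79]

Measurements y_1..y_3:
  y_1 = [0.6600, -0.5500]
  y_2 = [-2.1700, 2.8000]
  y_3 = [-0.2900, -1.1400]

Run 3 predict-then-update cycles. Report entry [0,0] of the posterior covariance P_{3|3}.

step 1: x^-=[2.5464, 0.9667]  P^-=[0.7783 -0.0591; -0.0591 0.8731]  S=[1.1252 0.1286; 0.1286 1.2409]  K=[0.6907 -0.0377; -0.0553 0.7032]  nu=[-1.9831, -1.8477]  x^+=[1.2462, -0.2229]  P^+=[0.2464 -0.0460; -0.0460 0.2661]
step 2: x^-=[1.2699, -0.2215]  P^-=[0.5266 -0.0150; -0.0150 0.5610]  S=[0.8792 0.1093; 0.1093 0.9360]  K=[0.5989 -0.0129; -0.0280 0.6006]  nu=[-3.4177, 2.8564]  x^+=[-0.8136, 1.5896]  P^+=[0.2128 -0.0324; -0.0324 0.2264]
step 3: x^-=[-0.9012, 1.2565]  P^-=[0.4910 -0.0016; -0.0016 0.5366]  S=[0.8460 0.1159; 0.1159 0.9145]  K=[0.5809 -0.0056; -0.0191 0.5890]  nu=[0.4856, -2.2793]  x^+=[-0.6065, -0.0952]  P^+=[0.2062 -0.0289; -0.0289 0.2217]

P_post[0,0] = 0.2062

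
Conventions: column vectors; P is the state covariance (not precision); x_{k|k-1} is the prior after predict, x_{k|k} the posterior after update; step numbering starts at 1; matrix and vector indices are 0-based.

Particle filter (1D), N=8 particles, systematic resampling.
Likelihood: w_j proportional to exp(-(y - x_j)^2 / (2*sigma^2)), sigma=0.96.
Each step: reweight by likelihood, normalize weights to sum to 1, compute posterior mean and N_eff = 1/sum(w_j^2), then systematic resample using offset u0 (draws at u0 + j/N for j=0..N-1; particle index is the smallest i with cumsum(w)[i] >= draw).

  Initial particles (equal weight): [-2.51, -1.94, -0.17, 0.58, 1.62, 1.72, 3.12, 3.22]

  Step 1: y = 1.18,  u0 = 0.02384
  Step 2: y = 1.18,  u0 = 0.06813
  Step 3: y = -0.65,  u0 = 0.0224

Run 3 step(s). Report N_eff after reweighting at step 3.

step 1: w=[0.0002, 0.0016, 0.1167, 0.2580, 0.2823, 0.2677, 0.0407, 0.0328]  mean=1.2767  Neff=4.2682  idx=[2, 3, 3, 4, 4, 4, 5, 5]
step 2: w=[0.0579, 0.1280, 0.1280, 0.1401, 0.1401, 0.1401, 0.1329, 0.1329]  mean=1.2767  Neff=7.6729  idx=[1, 2, 3, 3, 4, 5, 6, 7]
step 3: w=[0.3609, 0.3609, 0.0501, 0.0501, 0.0501, 0.0501, 0.0389, 0.0389]  mean=0.8771  Neff=3.6557  idx=[0, 0, 0, 1, 1, 1, 3, 5]

N_eff = 3.6557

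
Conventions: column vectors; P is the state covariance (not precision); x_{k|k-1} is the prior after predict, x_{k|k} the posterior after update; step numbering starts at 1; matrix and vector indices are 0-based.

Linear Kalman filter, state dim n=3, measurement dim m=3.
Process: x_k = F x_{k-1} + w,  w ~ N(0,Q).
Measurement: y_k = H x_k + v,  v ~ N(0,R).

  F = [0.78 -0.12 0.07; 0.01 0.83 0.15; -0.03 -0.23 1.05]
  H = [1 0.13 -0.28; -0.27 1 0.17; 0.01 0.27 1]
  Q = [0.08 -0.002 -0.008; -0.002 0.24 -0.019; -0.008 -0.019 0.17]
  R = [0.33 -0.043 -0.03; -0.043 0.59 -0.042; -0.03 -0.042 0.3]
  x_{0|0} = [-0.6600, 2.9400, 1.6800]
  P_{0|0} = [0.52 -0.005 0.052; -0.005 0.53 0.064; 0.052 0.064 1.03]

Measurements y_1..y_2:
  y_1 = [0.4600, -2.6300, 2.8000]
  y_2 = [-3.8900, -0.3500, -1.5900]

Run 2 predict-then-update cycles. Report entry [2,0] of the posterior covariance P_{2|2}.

step 1: x^-=[-0.7500, 2.6856, 1.1076]  P^-=[0.4146 -0.0345 0.1044; -0.0345 0.6444 0.0959; 0.1044 0.0959 1.2998]  S=[0.7830 -0.1654 -0.2672; -0.1654 1.3438 0.4263; -0.2672 0.4263 1.7005]  K=[0.5241 -0.0824 0.1614; 0.1538 0.4992 0.0575; -0.0574 -0.0401 0.7812]  nu=[1.1710, -5.7064, 0.9748]  x^+=[0.4914, 0.0728, 2.0305]  P^+=[0.1883 -0.0345 0.0436; -0.0345 0.2909 -0.0865; 0.0436 -0.0865 0.2607]
step 2: x^-=[0.5167, 0.3699, 2.1006]  P^-=[0.2127 -0.0474 0.0688; -0.0474 0.4243 -0.1048; 0.0688 -0.1048 0.5116]  S=[0.5468 -0.0715 -0.1062; -0.0715 1.0283 0.0339; -0.1062 0.0339 0.7871]  K=[0.3577 -0.0699 0.1251; 0.1243 0.4161 0.0107; -0.0502 -0.0590 0.6107]  nu=[-3.8666, -0.9375, -3.7956]  x^+=[-1.2758, -0.5413, 0.0322]  P^+=[0.1319 -0.0325 0.0372; -0.0325 0.2451 -0.0839; 0.0372 -0.0839 0.2095]

P_post[2,0] = 0.0372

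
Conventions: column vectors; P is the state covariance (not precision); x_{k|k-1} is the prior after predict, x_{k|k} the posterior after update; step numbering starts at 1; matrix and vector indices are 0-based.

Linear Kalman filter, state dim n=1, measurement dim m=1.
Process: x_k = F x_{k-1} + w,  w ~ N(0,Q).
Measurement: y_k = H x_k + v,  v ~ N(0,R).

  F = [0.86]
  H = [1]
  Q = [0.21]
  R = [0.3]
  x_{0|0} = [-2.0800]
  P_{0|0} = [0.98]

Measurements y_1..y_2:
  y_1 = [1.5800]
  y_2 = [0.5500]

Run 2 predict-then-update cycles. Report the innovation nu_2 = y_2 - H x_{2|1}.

step 1: x^-=[-1.7888]  P^-=[0.9348]  S=[1.2348]  K=[0.7570]  nu=[3.3688]  x^+=[0.7615]  P^+=[0.2271]
step 2: x^-=[0.6549]  P^-=[0.3780]  S=[0.6780]  K=[0.5575]  nu=[-0.1049]  x^+=[0.5964]  P^+=[0.1673]

innov = [-0.1049]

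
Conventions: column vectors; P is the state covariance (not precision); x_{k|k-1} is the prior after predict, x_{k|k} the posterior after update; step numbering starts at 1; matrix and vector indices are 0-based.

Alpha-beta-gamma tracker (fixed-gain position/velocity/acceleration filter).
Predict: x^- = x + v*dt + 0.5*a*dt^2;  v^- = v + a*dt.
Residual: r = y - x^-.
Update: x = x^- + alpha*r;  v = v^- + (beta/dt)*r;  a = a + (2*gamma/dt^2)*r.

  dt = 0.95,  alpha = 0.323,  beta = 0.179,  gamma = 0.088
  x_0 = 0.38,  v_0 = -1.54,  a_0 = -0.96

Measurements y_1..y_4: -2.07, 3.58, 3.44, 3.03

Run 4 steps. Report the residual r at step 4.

resid = 3.7091

step 1: x_pred=-1.5162  r=-0.5538  x^+=-1.6951  v^+=-2.5563  a^+=-1.0680
step 2: x_pred=-4.6055  r=8.1855  x^+=-1.9616  v^+=-2.0286  a^+=0.5283
step 3: x_pred=-3.6504  r=7.0904  x^+=-1.3602  v^+=-0.1908  a^+=1.9110
step 4: x_pred=-0.6791  r=3.7091  x^+=0.5190  v^+=2.3236  a^+=2.6343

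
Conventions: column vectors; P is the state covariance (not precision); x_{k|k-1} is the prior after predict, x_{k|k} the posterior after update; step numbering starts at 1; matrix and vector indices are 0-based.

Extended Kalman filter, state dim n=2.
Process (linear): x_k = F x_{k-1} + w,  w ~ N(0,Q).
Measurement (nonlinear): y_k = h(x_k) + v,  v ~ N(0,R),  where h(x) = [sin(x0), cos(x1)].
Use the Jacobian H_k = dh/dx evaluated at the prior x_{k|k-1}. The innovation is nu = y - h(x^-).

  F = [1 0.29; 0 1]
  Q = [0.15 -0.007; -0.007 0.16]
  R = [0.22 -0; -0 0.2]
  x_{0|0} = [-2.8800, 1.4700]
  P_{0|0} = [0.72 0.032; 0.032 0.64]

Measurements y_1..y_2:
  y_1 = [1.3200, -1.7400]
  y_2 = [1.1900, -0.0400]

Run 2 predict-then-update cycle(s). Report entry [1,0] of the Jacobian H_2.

step 1: x^-=[-2.4537, 1.4700]  P^-=[0.9424 0.2106; 0.2106 0.8000]  H_jac=[-0.7726 0.0000; 0.0000 -0.9949]  S=[0.7825 0.1619; 0.1619 0.9919]  K=[-0.9177 -0.0615; -0.0434 -0.7954]  nu=[1.9549, -1.8406]  x^+=[-4.1346, 2.8491]  P^+=[0.2613 0.0124; 0.0124 0.1599]
step 2: x^-=[-3.3084, 2.8491]  P^-=[0.4319 0.0517; 0.0517 0.3199]  H_jac=[-0.9861 0.0000; 0.0000 -0.2883]  S=[0.6400 0.0147; 0.0147 0.2266]  K=[-0.6650 -0.0227; -0.0704 -0.4024]  nu=[1.0240, 0.9175]  x^+=[-4.0101, 2.4077]  P^+=[0.1484 0.0157; 0.0157 0.2792]

H_jac[1,0] = 0.0000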